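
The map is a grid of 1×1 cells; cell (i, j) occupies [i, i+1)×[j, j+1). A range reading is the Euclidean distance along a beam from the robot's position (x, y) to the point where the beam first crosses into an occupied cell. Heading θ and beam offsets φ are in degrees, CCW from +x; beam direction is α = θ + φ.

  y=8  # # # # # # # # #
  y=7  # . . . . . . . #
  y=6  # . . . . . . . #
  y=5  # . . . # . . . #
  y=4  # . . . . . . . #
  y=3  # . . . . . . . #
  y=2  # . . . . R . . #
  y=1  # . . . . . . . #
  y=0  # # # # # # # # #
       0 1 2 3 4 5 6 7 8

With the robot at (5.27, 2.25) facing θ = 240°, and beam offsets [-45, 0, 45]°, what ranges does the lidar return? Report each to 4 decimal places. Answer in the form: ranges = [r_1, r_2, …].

beam 1: φ=-45°, α=195°
  d=(-0.9659,-0.2588)  start (5,2)  tX=0.2795 tY=0.9659  stride 1/|dx|=1.0353 1/|dy|=3.8637
    cross x-line → (4,2), t=0.2795
    cross y-line → (4,1), t=0.9659
    cross x-line → (3,1), t=1.3148
    cross x-line → (2,1), t=2.3501
    cross x-line → (1,1), t=3.3854
    cross x-line → (0,1), t=4.4206 (wall)
  → r_1 = 4.4206
beam 2: φ=0°, α=240°
  d=(-0.5000,-0.8660)  start (5,2)  tX=0.5400 tY=0.2887  stride 1/|dx|=2.0000 1/|dy|=1.1547
    cross y-line → (5,1), t=0.2887
    cross x-line → (4,1), t=0.5400
    cross y-line → (4,0), t=1.4434 (wall)
  → r_2 = 1.4434
beam 3: φ=45°, α=285°
  d=(0.2588,-0.9659)  start (5,2)  tX=2.8205 tY=0.2588  stride 1/|dx|=3.8637 1/|dy|=1.0353
    cross y-line → (5,1), t=0.2588
    cross y-line → (5,0), t=1.2941 (wall)
  → r_3 = 1.2941

ranges = [4.4206, 1.4434, 1.2941]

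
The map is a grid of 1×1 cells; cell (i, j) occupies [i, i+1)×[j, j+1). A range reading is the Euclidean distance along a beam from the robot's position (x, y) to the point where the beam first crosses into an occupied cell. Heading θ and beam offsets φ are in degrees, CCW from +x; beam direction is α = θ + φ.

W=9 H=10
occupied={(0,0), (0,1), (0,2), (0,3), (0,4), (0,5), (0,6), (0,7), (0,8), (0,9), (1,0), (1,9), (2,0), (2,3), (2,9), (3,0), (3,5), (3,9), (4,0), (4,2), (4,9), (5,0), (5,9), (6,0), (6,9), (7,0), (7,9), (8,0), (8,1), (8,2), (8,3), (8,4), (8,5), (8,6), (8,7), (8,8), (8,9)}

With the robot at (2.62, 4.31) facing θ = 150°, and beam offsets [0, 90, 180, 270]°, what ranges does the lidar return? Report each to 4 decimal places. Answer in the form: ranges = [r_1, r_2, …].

ranges = [1.8706, 0.3580, 2.6200, 0.7967]

beam 1: φ=0°, α=150°
  dir = (cos 150°, sin 150°) = (-0.8660, 0.5000); from cell (2,4)
  next x-line at t=0.7159, next y-line at t=1.3800; Δt_x=1.1547, Δt_y=2.0000
    x: enter (1,4) at t=0.7159
    y: enter (1,5) at t=1.3800
    x: enter (0,5) at t=1.8706 ← occupied
  → r_1 = 1.8706
beam 2: φ=90°, α=240°
  dir = (cos 240°, sin 240°) = (-0.5000, -0.8660); from cell (2,4)
  next x-line at t=1.2400, next y-line at t=0.3580; Δt_x=2.0000, Δt_y=1.1547
    y: enter (2,3) at t=0.3580 ← occupied
  → r_2 = 0.3580
beam 3: φ=180°, α=330°
  dir = (cos 330°, sin 330°) = (0.8660, -0.5000); from cell (2,4)
  next x-line at t=0.4388, next y-line at t=0.6200; Δt_x=1.1547, Δt_y=2.0000
    x: enter (3,4) at t=0.4388
    y: enter (3,3) at t=0.6200
    x: enter (4,3) at t=1.5935
    y: enter (4,2) at t=2.6200 ← occupied
  → r_3 = 2.6200
beam 4: φ=270°, α=60°
  dir = (cos 60°, sin 60°) = (0.5000, 0.8660); from cell (2,4)
  next x-line at t=0.7600, next y-line at t=0.7967; Δt_x=2.0000, Δt_y=1.1547
    x: enter (3,4) at t=0.7600
    y: enter (3,5) at t=0.7967 ← occupied
  → r_4 = 0.7967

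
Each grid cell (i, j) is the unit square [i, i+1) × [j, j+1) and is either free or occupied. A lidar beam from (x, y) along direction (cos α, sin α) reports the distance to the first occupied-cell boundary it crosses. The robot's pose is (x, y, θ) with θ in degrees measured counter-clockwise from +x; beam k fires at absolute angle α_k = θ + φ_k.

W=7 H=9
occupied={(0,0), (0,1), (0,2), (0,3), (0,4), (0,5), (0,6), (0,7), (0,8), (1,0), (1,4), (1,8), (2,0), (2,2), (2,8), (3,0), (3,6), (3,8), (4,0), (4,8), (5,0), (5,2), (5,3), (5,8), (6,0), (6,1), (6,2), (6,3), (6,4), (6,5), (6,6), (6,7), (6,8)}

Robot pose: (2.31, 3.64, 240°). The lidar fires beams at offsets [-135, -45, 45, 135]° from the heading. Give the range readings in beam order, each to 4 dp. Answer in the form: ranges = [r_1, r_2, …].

beam 1: φ=-135°, α=105°
  dir = (cos 105°, sin 105°) = (-0.2588, 0.9659); from cell (2,3)
  next x-line at t=1.1977, next y-line at t=0.3727; Δt_x=3.8637, Δt_y=1.0353
    y: enter (2,4) at t=0.3727
    x: enter (1,4) at t=1.1977 ← occupied
  → r_1 = 1.1977
beam 2: φ=-45°, α=195°
  dir = (cos 195°, sin 195°) = (-0.9659, -0.2588); from cell (2,3)
  next x-line at t=0.3209, next y-line at t=2.4728; Δt_x=1.0353, Δt_y=3.8637
    x: enter (1,3) at t=0.3209
    x: enter (0,3) at t=1.3562 ← occupied
  → r_2 = 1.3562
beam 3: φ=45°, α=285°
  dir = (cos 285°, sin 285°) = (0.2588, -0.9659); from cell (2,3)
  next x-line at t=2.6660, next y-line at t=0.6626; Δt_x=3.8637, Δt_y=1.0353
    y: enter (2,2) at t=0.6626 ← occupied
  → r_3 = 0.6626
beam 4: φ=135°, α=15°
  dir = (cos 15°, sin 15°) = (0.9659, 0.2588); from cell (2,3)
  next x-line at t=0.7143, next y-line at t=1.3909; Δt_x=1.0353, Δt_y=3.8637
    x: enter (3,3) at t=0.7143
    y: enter (3,4) at t=1.3909
    x: enter (4,4) at t=1.7496
    x: enter (5,4) at t=2.7849
    x: enter (6,4) at t=3.8202 ← occupied
  → r_4 = 3.8202

ranges = [1.1977, 1.3562, 0.6626, 3.8202]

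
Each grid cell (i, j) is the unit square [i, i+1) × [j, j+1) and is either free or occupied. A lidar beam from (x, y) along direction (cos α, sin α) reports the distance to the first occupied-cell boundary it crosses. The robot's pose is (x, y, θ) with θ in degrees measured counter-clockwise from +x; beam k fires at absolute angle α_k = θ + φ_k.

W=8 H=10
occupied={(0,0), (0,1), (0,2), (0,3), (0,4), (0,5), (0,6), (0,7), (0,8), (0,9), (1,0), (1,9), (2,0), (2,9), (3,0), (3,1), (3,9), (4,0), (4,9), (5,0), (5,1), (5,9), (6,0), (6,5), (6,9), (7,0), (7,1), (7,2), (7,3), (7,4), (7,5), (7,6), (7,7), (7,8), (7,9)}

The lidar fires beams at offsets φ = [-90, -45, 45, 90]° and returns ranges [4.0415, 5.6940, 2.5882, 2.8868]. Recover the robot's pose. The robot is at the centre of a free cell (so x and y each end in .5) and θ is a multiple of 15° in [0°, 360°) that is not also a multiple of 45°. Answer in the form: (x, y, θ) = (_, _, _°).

Candidates: 45 free-cell centres × 16 headings = 720 poses. Raycast each; keep the one whose scan matches to 4 dp.
  (6.5, 1.5, 75°): beam 1 = 0.5176 ≠ 4.0415 ✗
  (6.5, 1.5, 165°): beam 1 = 1.9319 ≠ 4.0415 ✗
  (2.5, 3.5, 150°): beam 1 = 6.3509 ≠ 4.0415 ✗
  (2.5, 6.5, 150°): beam 1 = 2.8868 ≠ 4.0415 ✗
  …
  (4.5, 7.5, 300°): r_1=4.0415, r_2=5.6940, r_3=2.5882, r_4=2.8868 — all match ✓
No second candidate reproduces the full scan.

(x, y, θ) = (4.5, 7.5, 300°)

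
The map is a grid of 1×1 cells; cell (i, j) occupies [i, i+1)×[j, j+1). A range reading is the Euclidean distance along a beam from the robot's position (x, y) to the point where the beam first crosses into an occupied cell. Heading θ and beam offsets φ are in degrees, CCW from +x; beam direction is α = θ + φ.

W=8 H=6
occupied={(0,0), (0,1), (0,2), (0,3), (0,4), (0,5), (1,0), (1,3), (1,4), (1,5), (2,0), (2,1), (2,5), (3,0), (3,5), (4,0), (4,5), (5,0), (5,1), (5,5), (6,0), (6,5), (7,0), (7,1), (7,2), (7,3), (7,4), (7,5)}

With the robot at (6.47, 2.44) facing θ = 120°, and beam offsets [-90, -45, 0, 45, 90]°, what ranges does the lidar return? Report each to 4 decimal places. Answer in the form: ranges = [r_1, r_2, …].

beam 1: φ=-90°, α=30°
  direction (0.8660, 0.5000); cell (6,2); t to first gridline: x 0.6120, y 1.1200 (then +1.1547 / +2.0000)
    (7,2) via x @ 0.6120  # hit
  → r_1 = 0.6120
beam 2: φ=-45°, α=75°
  direction (0.2588, 0.9659); cell (6,2); t to first gridline: x 2.0478, y 0.5798 (then +3.8637 / +1.0353)
    (6,3) via y @ 0.5798
    (6,4) via y @ 1.6150
    (7,4) via x @ 2.0478  # hit
  → r_2 = 2.0478
beam 3: φ=0°, α=120°
  direction (-0.5000, 0.8660); cell (6,2); t to first gridline: x 0.9400, y 0.6466 (then +2.0000 / +1.1547)
    (6,3) via y @ 0.6466
    (5,3) via x @ 0.9400
    (5,4) via y @ 1.8013
    (4,4) via x @ 2.9400
    (4,5) via y @ 2.9560  # hit
  → r_3 = 2.9560
beam 4: φ=45°, α=165°
  direction (-0.9659, 0.2588); cell (6,2); t to first gridline: x 0.4866, y 2.1637 (then +1.0353 / +3.8637)
    (5,2) via x @ 0.4866
    (4,2) via x @ 1.5219
    (4,3) via y @ 2.1637
    (3,3) via x @ 2.5571
    (2,3) via x @ 3.5924
    (1,3) via x @ 4.6277  # hit
  → r_4 = 4.6277
beam 5: φ=90°, α=210°
  direction (-0.8660, -0.5000); cell (6,2); t to first gridline: x 0.5427, y 0.8800 (then +1.1547 / +2.0000)
    (5,2) via x @ 0.5427
    (5,1) via y @ 0.8800  # hit
  → r_5 = 0.8800

ranges = [0.6120, 2.0478, 2.9560, 4.6277, 0.8800]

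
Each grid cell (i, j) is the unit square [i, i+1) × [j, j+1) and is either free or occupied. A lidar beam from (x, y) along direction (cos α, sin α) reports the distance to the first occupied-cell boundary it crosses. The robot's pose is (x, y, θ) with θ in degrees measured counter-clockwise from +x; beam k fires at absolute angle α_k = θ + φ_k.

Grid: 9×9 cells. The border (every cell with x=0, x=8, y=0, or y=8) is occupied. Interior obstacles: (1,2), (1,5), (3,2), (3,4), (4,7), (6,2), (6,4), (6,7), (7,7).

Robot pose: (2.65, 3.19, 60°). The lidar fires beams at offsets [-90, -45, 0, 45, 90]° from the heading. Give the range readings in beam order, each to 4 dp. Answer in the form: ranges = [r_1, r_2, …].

beam 1: φ=-90°, α=330°
  direction (0.8660, -0.5000); cell (2,3); t to first gridline: x 0.4041, y 0.3800 (then +1.1547 / +2.0000)
    (2,2) via y @ 0.3800
    (3,2) via x @ 0.4041  # hit
  → r_1 = 0.4041
beam 2: φ=-45°, α=15°
  direction (0.9659, 0.2588); cell (2,3); t to first gridline: x 0.3623, y 3.1296 (then +1.0353 / +3.8637)
    (3,3) via x @ 0.3623
    (4,3) via x @ 1.3976
    (5,3) via x @ 2.4329
    (5,4) via y @ 3.1296
    (6,4) via x @ 3.4682  # hit
  → r_2 = 3.4682
beam 3: φ=0°, α=60°
  direction (0.5000, 0.8660); cell (2,3); t to first gridline: x 0.7000, y 0.9353 (then +2.0000 / +1.1547)
    (3,3) via x @ 0.7000
    (3,4) via y @ 0.9353  # hit
  → r_3 = 0.9353
beam 4: φ=45°, α=105°
  direction (-0.2588, 0.9659); cell (2,3); t to first gridline: x 2.5114, y 0.8386 (then +3.8637 / +1.0353)
    (2,4) via y @ 0.8386
    (2,5) via y @ 1.8738
    (1,5) via x @ 2.5114  # hit
  → r_4 = 2.5114
beam 5: φ=90°, α=150°
  direction (-0.8660, 0.5000); cell (2,3); t to first gridline: x 0.7506, y 1.6200 (then +1.1547 / +2.0000)
    (1,3) via x @ 0.7506
    (1,4) via y @ 1.6200
    (0,4) via x @ 1.9053  # hit
  → r_5 = 1.9053

ranges = [0.4041, 3.4682, 0.9353, 2.5114, 1.9053]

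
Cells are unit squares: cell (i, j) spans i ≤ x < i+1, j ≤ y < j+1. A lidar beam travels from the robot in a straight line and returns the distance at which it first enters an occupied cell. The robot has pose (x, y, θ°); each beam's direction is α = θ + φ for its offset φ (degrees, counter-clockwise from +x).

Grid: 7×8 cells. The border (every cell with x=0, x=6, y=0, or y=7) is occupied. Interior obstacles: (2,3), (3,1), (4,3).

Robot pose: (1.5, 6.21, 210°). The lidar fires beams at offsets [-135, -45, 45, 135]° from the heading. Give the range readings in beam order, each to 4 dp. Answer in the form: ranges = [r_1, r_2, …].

ranges = [0.8179, 0.5176, 1.9319, 4.6587]

beam 1: φ=-135°, α=75°
  cosα=0.2588 sinα=0.9659 | (1,6) | tMaxX 1.9319 tMaxY 0.8179 | tΔX 3.8637 tΔY 1.0353
    t=0.8179 [y] (1,7) — stop
  → r_1 = 0.8179
beam 2: φ=-45°, α=165°
  cosα=-0.9659 sinα=0.2588 | (1,6) | tMaxX 0.5176 tMaxY 3.0523 | tΔX 1.0353 tΔY 3.8637
    t=0.5176 [x] (0,6) — stop
  → r_2 = 0.5176
beam 3: φ=45°, α=255°
  cosα=-0.2588 sinα=-0.9659 | (1,6) | tMaxX 1.9319 tMaxY 0.2174 | tΔX 3.8637 tΔY 1.0353
    t=0.2174 [y] (1,5)
    t=1.2527 [y] (1,4)
    t=1.9319 [x] (0,4) — stop
  → r_3 = 1.9319
beam 4: φ=135°, α=345°
  cosα=0.9659 sinα=-0.2588 | (1,6) | tMaxX 0.5176 tMaxY 0.8114 | tΔX 1.0353 tΔY 3.8637
    t=0.5176 [x] (2,6)
    t=0.8114 [y] (2,5)
    t=1.5529 [x] (3,5)
    t=2.5882 [x] (4,5)
    t=3.6235 [x] (5,5)
    t=4.6587 [x] (6,5) — stop
  → r_4 = 4.6587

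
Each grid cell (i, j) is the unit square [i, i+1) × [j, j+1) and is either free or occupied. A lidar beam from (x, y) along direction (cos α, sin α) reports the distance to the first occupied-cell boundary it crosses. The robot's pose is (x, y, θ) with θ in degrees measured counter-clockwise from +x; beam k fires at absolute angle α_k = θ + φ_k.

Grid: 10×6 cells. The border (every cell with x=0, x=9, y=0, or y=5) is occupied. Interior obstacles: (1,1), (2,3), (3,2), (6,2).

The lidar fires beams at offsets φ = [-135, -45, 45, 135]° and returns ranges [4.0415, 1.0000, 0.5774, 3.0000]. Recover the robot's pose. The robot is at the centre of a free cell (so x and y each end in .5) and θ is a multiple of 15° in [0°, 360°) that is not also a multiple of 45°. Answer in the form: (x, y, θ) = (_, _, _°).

(x, y, θ) = (6.5, 4.5, 75°)

Candidates: 28 free-cell centres × 16 headings = 448 poses. Raycast each; keep the one whose scan matches to 4 dp.
  (7.5, 2.5, 300°): beam 1 = 0.5176 ≠ 4.0415 ✗
  (2.5, 4.5, 75°): beam 1 = 0.5774 ≠ 4.0415 ✗
  (2.5, 2.5, 165°): beam 1 = 0.5774 ≠ 4.0415 ✗
  (1.5, 4.5, 165°): beam 1 = 1.0000 ≠ 4.0415 ✗
  …
  (6.5, 4.5, 75°): r_1=4.0415, r_2=1.0000, r_3=0.5774, r_4=3.0000 — all match ✓
Unique over the lattice → pose = (6.5, 4.5, 75°).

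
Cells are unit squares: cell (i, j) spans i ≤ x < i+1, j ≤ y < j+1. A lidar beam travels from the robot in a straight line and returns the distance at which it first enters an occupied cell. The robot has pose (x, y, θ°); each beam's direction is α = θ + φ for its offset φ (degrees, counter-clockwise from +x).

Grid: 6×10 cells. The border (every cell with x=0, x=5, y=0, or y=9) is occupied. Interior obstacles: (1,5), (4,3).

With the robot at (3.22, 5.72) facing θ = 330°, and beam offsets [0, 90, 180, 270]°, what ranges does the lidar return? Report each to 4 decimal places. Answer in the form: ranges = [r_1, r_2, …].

beam 1: φ=0°, α=330°
  dir = (cos 330°, sin 330°) = (0.8660, -0.5000); from cell (3,5)
  next x-line at t=0.9007, next y-line at t=1.4400; Δt_x=1.1547, Δt_y=2.0000
    x: enter (4,5) at t=0.9007
    y: enter (4,4) at t=1.4400
    x: enter (5,4) at t=2.0554 ← occupied
  → r_1 = 2.0554
beam 2: φ=90°, α=60°
  dir = (cos 60°, sin 60°) = (0.5000, 0.8660); from cell (3,5)
  next x-line at t=1.5600, next y-line at t=0.3233; Δt_x=2.0000, Δt_y=1.1547
    y: enter (3,6) at t=0.3233
    y: enter (3,7) at t=1.4780
    x: enter (4,7) at t=1.5600
    y: enter (4,8) at t=2.6327
    x: enter (5,8) at t=3.5600 ← occupied
  → r_2 = 3.5600
beam 3: φ=180°, α=150°
  dir = (cos 150°, sin 150°) = (-0.8660, 0.5000); from cell (3,5)
  next x-line at t=0.2540, next y-line at t=0.5600; Δt_x=1.1547, Δt_y=2.0000
    x: enter (2,5) at t=0.2540
    y: enter (2,6) at t=0.5600
    x: enter (1,6) at t=1.4087
    y: enter (1,7) at t=2.5600
    x: enter (0,7) at t=2.5634 ← occupied
  → r_3 = 2.5634
beam 4: φ=270°, α=240°
  dir = (cos 240°, sin 240°) = (-0.5000, -0.8660); from cell (3,5)
  next x-line at t=0.4400, next y-line at t=0.8314; Δt_x=2.0000, Δt_y=1.1547
    x: enter (2,5) at t=0.4400
    y: enter (2,4) at t=0.8314
    y: enter (2,3) at t=1.9861
    x: enter (1,3) at t=2.4400
    y: enter (1,2) at t=3.1408
    y: enter (1,1) at t=4.2955
    x: enter (0,1) at t=4.4400 ← occupied
  → r_4 = 4.4400

ranges = [2.0554, 3.5600, 2.5634, 4.4400]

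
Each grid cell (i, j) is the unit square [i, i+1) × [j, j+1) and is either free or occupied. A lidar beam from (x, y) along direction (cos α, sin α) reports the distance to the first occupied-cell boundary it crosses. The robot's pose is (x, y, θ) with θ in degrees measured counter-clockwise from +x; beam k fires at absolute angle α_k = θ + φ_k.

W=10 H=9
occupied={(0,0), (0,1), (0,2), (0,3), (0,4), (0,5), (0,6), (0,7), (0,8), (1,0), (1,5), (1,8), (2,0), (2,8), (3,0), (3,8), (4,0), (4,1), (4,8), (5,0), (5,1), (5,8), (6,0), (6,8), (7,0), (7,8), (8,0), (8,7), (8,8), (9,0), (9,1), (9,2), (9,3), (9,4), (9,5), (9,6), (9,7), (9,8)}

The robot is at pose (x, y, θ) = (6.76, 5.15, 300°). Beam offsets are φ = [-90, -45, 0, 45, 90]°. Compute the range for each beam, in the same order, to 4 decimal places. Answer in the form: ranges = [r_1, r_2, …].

ranges = [6.6511, 3.2611, 4.4800, 2.3190, 2.5865]

beam 1: φ=-90°, α=210°
  dir = (cos 210°, sin 210°) = (-0.8660, -0.5000); from cell (6,5)
  next x-line at t=0.8776, next y-line at t=0.3000; Δt_x=1.1547, Δt_y=2.0000
    y: enter (6,4) at t=0.3000
    x: enter (5,4) at t=0.8776
    x: enter (4,4) at t=2.0323
    y: enter (4,3) at t=2.3000
    x: enter (3,3) at t=3.1870
    y: enter (3,2) at t=4.3000
    x: enter (2,2) at t=4.3417
    x: enter (1,2) at t=5.4964
    y: enter (1,1) at t=6.3000
    x: enter (0,1) at t=6.6511 ← occupied
  → r_1 = 6.6511
beam 2: φ=-45°, α=255°
  dir = (cos 255°, sin 255°) = (-0.2588, -0.9659); from cell (6,5)
  next x-line at t=2.9364, next y-line at t=0.1553; Δt_x=3.8637, Δt_y=1.0353
    y: enter (6,4) at t=0.1553
    y: enter (6,3) at t=1.1906
    y: enter (6,2) at t=2.2258
    x: enter (5,2) at t=2.9364
    y: enter (5,1) at t=3.2611 ← occupied
  → r_2 = 3.2611
beam 3: φ=0°, α=300°
  dir = (cos 300°, sin 300°) = (0.5000, -0.8660); from cell (6,5)
  next x-line at t=0.4800, next y-line at t=0.1732; Δt_x=2.0000, Δt_y=1.1547
    y: enter (6,4) at t=0.1732
    x: enter (7,4) at t=0.4800
    y: enter (7,3) at t=1.3279
    x: enter (8,3) at t=2.4800
    y: enter (8,2) at t=2.4826
    y: enter (8,1) at t=3.6373
    x: enter (9,1) at t=4.4800 ← occupied
  → r_3 = 4.4800
beam 4: φ=45°, α=345°
  dir = (cos 345°, sin 345°) = (0.9659, -0.2588); from cell (6,5)
  next x-line at t=0.2485, next y-line at t=0.5796; Δt_x=1.0353, Δt_y=3.8637
    x: enter (7,5) at t=0.2485
    y: enter (7,4) at t=0.5796
    x: enter (8,4) at t=1.2837
    x: enter (9,4) at t=2.3190 ← occupied
  → r_4 = 2.3190
beam 5: φ=90°, α=30°
  dir = (cos 30°, sin 30°) = (0.8660, 0.5000); from cell (6,5)
  next x-line at t=0.2771, next y-line at t=1.7000; Δt_x=1.1547, Δt_y=2.0000
    x: enter (7,5) at t=0.2771
    x: enter (8,5) at t=1.4318
    y: enter (8,6) at t=1.7000
    x: enter (9,6) at t=2.5865 ← occupied
  → r_5 = 2.5865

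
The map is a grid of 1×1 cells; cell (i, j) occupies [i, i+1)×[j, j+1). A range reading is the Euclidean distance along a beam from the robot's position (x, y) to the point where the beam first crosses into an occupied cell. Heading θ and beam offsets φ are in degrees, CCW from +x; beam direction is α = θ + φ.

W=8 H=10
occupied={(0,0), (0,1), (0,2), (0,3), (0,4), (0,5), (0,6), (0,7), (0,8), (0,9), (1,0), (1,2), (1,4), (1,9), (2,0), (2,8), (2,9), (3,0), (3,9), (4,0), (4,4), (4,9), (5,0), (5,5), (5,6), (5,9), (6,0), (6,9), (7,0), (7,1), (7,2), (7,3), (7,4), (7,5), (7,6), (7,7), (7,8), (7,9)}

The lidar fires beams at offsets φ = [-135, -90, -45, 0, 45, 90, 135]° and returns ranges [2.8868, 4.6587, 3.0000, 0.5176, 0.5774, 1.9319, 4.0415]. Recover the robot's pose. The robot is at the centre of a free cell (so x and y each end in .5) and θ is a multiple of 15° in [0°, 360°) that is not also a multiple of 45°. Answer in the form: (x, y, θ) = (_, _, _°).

The pose lattice has 42·16 = 672 candidates. Test each by forward raycasting.
  (1.5, 3.5, 30°): beam 1 = 0.5176 ≠ 2.8868 ✗
  (4.5, 7.5, 285°): beam 1 = 1.7321 ≠ 2.8868 ✗
  (1.5, 1.5, 255°): beam 1 = 0.5774 ≠ 2.8868 ✗
  …
  (2.5, 4.5, 165°): r_1=2.8868, r_2=4.6587, r_3=3.0000, r_4=0.5176, r_5=0.5774, r_6=1.9319, r_7=4.0415 — all match ✓
No second candidate reproduces the full scan.

(x, y, θ) = (2.5, 4.5, 165°)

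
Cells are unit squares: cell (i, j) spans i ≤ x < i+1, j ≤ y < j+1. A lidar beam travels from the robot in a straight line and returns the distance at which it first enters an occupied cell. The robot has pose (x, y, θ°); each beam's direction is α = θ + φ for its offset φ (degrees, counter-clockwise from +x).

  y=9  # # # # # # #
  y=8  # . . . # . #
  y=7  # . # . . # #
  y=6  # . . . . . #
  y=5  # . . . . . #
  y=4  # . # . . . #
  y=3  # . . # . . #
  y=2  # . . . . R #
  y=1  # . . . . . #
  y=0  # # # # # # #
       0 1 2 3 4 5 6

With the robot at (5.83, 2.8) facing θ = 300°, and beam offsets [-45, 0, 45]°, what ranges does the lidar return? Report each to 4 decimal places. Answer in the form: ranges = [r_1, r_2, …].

beam 1: φ=-45°, α=255°
  d=(-0.2588,-0.9659)  start (5,2)  tX=3.2069 tY=0.8282  stride 1/|dx|=3.8637 1/|dy|=1.0353
    cross y-line → (5,1), t=0.8282
    cross y-line → (5,0), t=1.8635 (wall)
  → r_1 = 1.8635
beam 2: φ=0°, α=300°
  d=(0.5000,-0.8660)  start (5,2)  tX=0.3400 tY=0.9238  stride 1/|dx|=2.0000 1/|dy|=1.1547
    cross x-line → (6,2), t=0.3400 (wall)
  → r_2 = 0.3400
beam 3: φ=45°, α=345°
  d=(0.9659,-0.2588)  start (5,2)  tX=0.1760 tY=3.0910  stride 1/|dx|=1.0353 1/|dy|=3.8637
    cross x-line → (6,2), t=0.1760 (wall)
  → r_3 = 0.1760

ranges = [1.8635, 0.3400, 0.1760]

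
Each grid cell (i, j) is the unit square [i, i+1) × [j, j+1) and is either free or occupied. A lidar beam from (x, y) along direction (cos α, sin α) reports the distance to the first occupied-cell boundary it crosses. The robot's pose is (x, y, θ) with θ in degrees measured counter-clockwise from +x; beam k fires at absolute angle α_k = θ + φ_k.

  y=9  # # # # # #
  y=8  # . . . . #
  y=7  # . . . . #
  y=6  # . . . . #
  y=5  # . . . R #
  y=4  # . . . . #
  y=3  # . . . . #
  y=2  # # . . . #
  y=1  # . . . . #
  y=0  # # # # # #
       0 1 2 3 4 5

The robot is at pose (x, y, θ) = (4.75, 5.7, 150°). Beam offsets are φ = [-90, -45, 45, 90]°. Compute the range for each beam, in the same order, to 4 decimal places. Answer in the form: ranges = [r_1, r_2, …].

ranges = [0.5000, 3.4164, 3.8823, 5.4271]

beam 1: φ=-90°, α=60°
  dir = (cos 60°, sin 60°) = (0.5000, 0.8660); from cell (4,5)
  next x-line at t=0.5000, next y-line at t=0.3464; Δt_x=2.0000, Δt_y=1.1547
    y: enter (4,6) at t=0.3464
    x: enter (5,6) at t=0.5000 ← occupied
  → r_1 = 0.5000
beam 2: φ=-45°, α=105°
  dir = (cos 105°, sin 105°) = (-0.2588, 0.9659); from cell (4,5)
  next x-line at t=2.8978, next y-line at t=0.3106; Δt_x=3.8637, Δt_y=1.0353
    y: enter (4,6) at t=0.3106
    y: enter (4,7) at t=1.3459
    y: enter (4,8) at t=2.3811
    x: enter (3,8) at t=2.8978
    y: enter (3,9) at t=3.4164 ← occupied
  → r_2 = 3.4164
beam 3: φ=45°, α=195°
  dir = (cos 195°, sin 195°) = (-0.9659, -0.2588); from cell (4,5)
  next x-line at t=0.7765, next y-line at t=2.7046; Δt_x=1.0353, Δt_y=3.8637
    x: enter (3,5) at t=0.7765
    x: enter (2,5) at t=1.8117
    y: enter (2,4) at t=2.7046
    x: enter (1,4) at t=2.8470
    x: enter (0,4) at t=3.8823 ← occupied
  → r_3 = 3.8823
beam 4: φ=90°, α=240°
  dir = (cos 240°, sin 240°) = (-0.5000, -0.8660); from cell (4,5)
  next x-line at t=1.5000, next y-line at t=0.8083; Δt_x=2.0000, Δt_y=1.1547
    y: enter (4,4) at t=0.8083
    x: enter (3,4) at t=1.5000
    y: enter (3,3) at t=1.9630
    y: enter (3,2) at t=3.1177
    x: enter (2,2) at t=3.5000
    y: enter (2,1) at t=4.2724
    y: enter (2,0) at t=5.4271 ← occupied
  → r_4 = 5.4271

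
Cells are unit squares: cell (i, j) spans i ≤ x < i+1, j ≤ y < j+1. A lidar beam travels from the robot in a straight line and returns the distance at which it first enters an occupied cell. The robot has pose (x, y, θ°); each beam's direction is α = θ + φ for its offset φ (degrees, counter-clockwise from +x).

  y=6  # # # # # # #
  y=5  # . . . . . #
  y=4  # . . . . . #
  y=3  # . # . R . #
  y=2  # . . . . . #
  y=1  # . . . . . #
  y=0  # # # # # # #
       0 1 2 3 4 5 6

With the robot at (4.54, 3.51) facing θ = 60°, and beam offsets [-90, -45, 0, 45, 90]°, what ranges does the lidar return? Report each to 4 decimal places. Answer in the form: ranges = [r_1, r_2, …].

beam 1: φ=-90°, α=330°
  direction (0.8660, -0.5000); cell (4,3); t to first gridline: x 0.5312, y 1.0200 (then +1.1547 / +2.0000)
    (5,3) via x @ 0.5312
    (5,2) via y @ 1.0200
    (6,2) via x @ 1.6859  # hit
  → r_1 = 1.6859
beam 2: φ=-45°, α=15°
  direction (0.9659, 0.2588); cell (4,3); t to first gridline: x 0.4762, y 1.8932 (then +1.0353 / +3.8637)
    (5,3) via x @ 0.4762
    (6,3) via x @ 1.5115  # hit
  → r_2 = 1.5115
beam 3: φ=0°, α=60°
  direction (0.5000, 0.8660); cell (4,3); t to first gridline: x 0.9200, y 0.5658 (then +2.0000 / +1.1547)
    (4,4) via y @ 0.5658
    (5,4) via x @ 0.9200
    (5,5) via y @ 1.7205
    (5,6) via y @ 2.8752  # hit
  → r_3 = 2.8752
beam 4: φ=45°, α=105°
  direction (-0.2588, 0.9659); cell (4,3); t to first gridline: x 2.0864, y 0.5073 (then +3.8637 / +1.0353)
    (4,4) via y @ 0.5073
    (4,5) via y @ 1.5426
    (3,5) via x @ 2.0864
    (3,6) via y @ 2.5778  # hit
  → r_4 = 2.5778
beam 5: φ=90°, α=150°
  direction (-0.8660, 0.5000); cell (4,3); t to first gridline: x 0.6235, y 0.9800 (then +1.1547 / +2.0000)
    (3,3) via x @ 0.6235
    (3,4) via y @ 0.9800
    (2,4) via x @ 1.7782
    (1,4) via x @ 2.9329
    (1,5) via y @ 2.9800
    (0,5) via x @ 4.0876  # hit
  → r_5 = 4.0876

ranges = [1.6859, 1.5115, 2.8752, 2.5778, 4.0876]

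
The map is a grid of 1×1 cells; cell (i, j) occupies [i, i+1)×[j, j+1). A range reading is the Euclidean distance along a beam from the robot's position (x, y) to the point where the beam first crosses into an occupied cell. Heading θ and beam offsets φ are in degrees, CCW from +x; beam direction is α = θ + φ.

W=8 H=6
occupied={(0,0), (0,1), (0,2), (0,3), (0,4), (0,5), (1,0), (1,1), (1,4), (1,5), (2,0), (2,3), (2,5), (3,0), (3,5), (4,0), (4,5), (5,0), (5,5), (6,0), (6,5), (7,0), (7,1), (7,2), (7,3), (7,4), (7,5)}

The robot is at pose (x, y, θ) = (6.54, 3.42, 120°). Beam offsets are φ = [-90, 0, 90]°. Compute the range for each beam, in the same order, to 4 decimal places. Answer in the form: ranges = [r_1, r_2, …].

ranges = [0.5312, 1.8244, 4.8400]

beam 1: φ=-90°, α=30°
  d=(0.8660,0.5000)  start (6,3)  tX=0.5312 tY=1.1600  stride 1/|dx|=1.1547 1/|dy|=2.0000
    cross x-line → (7,3), t=0.5312 (wall)
  → r_1 = 0.5312
beam 2: φ=0°, α=120°
  d=(-0.5000,0.8660)  start (6,3)  tX=1.0800 tY=0.6697  stride 1/|dx|=2.0000 1/|dy|=1.1547
    cross y-line → (6,4), t=0.6697
    cross x-line → (5,4), t=1.0800
    cross y-line → (5,5), t=1.8244 (wall)
  → r_2 = 1.8244
beam 3: φ=90°, α=210°
  d=(-0.8660,-0.5000)  start (6,3)  tX=0.6235 tY=0.8400  stride 1/|dx|=1.1547 1/|dy|=2.0000
    cross x-line → (5,3), t=0.6235
    cross y-line → (5,2), t=0.8400
    cross x-line → (4,2), t=1.7782
    cross y-line → (4,1), t=2.8400
    cross x-line → (3,1), t=2.9329
    cross x-line → (2,1), t=4.0876
    cross y-line → (2,0), t=4.8400 (wall)
  → r_3 = 4.8400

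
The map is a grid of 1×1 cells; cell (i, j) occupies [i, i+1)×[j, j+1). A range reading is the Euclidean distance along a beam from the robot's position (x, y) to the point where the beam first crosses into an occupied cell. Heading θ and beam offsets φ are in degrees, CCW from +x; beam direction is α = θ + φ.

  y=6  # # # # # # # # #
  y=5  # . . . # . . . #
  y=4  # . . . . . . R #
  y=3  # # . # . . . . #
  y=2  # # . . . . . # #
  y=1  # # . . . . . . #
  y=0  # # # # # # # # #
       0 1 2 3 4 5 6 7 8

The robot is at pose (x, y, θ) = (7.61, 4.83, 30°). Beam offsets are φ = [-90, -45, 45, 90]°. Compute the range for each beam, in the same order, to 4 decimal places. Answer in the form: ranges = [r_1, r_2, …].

beam 1: φ=-90°, α=300°
  d=(0.5000,-0.8660)  start (7,4)  tX=0.7800 tY=0.9584  stride 1/|dx|=2.0000 1/|dy|=1.1547
    cross x-line → (8,4), t=0.7800 (wall)
  → r_1 = 0.7800
beam 2: φ=-45°, α=345°
  d=(0.9659,-0.2588)  start (7,4)  tX=0.4038 tY=3.2069  stride 1/|dx|=1.0353 1/|dy|=3.8637
    cross x-line → (8,4), t=0.4038 (wall)
  → r_2 = 0.4038
beam 3: φ=45°, α=75°
  d=(0.2588,0.9659)  start (7,4)  tX=1.5068 tY=0.1760  stride 1/|dx|=3.8637 1/|dy|=1.0353
    cross y-line → (7,5), t=0.1760
    cross y-line → (7,6), t=1.2113 (wall)
  → r_3 = 1.2113
beam 4: φ=90°, α=120°
  d=(-0.5000,0.8660)  start (7,4)  tX=1.2200 tY=0.1963  stride 1/|dx|=2.0000 1/|dy|=1.1547
    cross y-line → (7,5), t=0.1963
    cross x-line → (6,5), t=1.2200
    cross y-line → (6,6), t=1.3510 (wall)
  → r_4 = 1.3510

ranges = [0.7800, 0.4038, 1.2113, 1.3510]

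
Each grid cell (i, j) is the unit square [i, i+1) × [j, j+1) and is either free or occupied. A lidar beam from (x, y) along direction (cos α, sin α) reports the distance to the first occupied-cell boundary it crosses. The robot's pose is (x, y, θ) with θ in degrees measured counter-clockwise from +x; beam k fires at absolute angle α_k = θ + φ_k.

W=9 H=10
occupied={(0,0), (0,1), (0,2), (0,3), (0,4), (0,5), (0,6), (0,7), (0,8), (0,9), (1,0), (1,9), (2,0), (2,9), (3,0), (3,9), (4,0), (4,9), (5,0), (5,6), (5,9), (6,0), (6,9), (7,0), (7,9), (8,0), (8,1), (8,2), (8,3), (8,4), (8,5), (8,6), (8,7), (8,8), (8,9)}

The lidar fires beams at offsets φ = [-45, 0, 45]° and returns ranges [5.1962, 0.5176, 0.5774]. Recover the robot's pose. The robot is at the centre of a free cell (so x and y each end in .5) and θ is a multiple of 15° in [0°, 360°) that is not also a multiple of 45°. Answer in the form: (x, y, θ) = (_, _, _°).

(x, y, θ) = (5.5, 7.5, 255°)

Candidates: 55 free-cell centres × 16 headings = 880 poses. Raycast each; keep the one whose scan matches to 4 dp.
  (2.5, 3.5, 255°): beam 1 = 1.7321 ≠ 5.1962 ✗
  (3.5, 2.5, 150°): beam 1 = 6.7293 ≠ 5.1962 ✗
  (2.5, 4.5, 195°): beam 1 = 1.7321 ≠ 5.1962 ✗
  (7.5, 3.5, 285°): beam 1 = 2.8868 ≠ 5.1962 ✗
  …
  (5.5, 7.5, 255°): r_1=5.1962, r_2=0.5176, r_3=0.5774 — all match ✓
Only this pose fits every beam.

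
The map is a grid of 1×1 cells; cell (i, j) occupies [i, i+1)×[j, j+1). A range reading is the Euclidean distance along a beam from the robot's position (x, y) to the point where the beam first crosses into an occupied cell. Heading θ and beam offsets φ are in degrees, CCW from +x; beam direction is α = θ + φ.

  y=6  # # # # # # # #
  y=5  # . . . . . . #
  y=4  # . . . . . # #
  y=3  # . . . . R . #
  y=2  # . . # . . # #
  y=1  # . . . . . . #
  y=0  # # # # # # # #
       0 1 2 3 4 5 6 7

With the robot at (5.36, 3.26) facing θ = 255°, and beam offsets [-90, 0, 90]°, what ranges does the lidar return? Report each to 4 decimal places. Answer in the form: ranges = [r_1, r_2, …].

beam 1: φ=-90°, α=165°
  direction (-0.9659, 0.2588); cell (5,3); t to first gridline: x 0.3727, y 2.8591 (then +1.0353 / +3.8637)
    (4,3) via x @ 0.3727
    (3,3) via x @ 1.4080
    (2,3) via x @ 2.4433
    (2,4) via y @ 2.8591
    (1,4) via x @ 3.4785
    (0,4) via x @ 4.5138  # hit
  → r_1 = 4.5138
beam 2: φ=0°, α=255°
  direction (-0.2588, -0.9659); cell (5,3); t to first gridline: x 1.3909, y 0.2692 (then +3.8637 / +1.0353)
    (5,2) via y @ 0.2692
    (5,1) via y @ 1.3044
    (4,1) via x @ 1.3909
    (4,0) via y @ 2.3397  # hit
  → r_2 = 2.3397
beam 3: φ=90°, α=345°
  direction (0.9659, -0.2588); cell (5,3); t to first gridline: x 0.6626, y 1.0046 (then +1.0353 / +3.8637)
    (6,3) via x @ 0.6626
    (6,2) via y @ 1.0046  # hit
  → r_3 = 1.0046

ranges = [4.5138, 2.3397, 1.0046]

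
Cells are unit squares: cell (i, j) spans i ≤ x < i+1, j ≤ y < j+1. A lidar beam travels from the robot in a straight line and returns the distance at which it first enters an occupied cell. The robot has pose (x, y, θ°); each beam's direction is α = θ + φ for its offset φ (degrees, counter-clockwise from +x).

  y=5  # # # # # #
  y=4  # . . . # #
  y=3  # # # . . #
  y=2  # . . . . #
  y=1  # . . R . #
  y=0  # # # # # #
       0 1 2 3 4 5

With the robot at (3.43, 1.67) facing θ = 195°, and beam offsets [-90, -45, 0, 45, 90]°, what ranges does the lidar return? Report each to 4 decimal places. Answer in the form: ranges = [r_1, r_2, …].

beam 1: φ=-90°, α=105°
  cosα=-0.2588 sinα=0.9659 | (3,1) | tMaxX 1.6614 tMaxY 0.3416 | tΔX 3.8637 tΔY 1.0353
    t=0.3416 [y] (3,2)
    t=1.3769 [y] (3,3)
    t=1.6614 [x] (2,3) — stop
  → r_1 = 1.6614
beam 2: φ=-45°, α=150°
  cosα=-0.8660 sinα=0.5000 | (3,1) | tMaxX 0.4965 tMaxY 0.6600 | tΔX 1.1547 tΔY 2.0000
    t=0.4965 [x] (2,1)
    t=0.6600 [y] (2,2)
    t=1.6512 [x] (1,2)
    t=2.6600 [y] (1,3) — stop
  → r_2 = 2.6600
beam 3: φ=0°, α=195°
  cosα=-0.9659 sinα=-0.2588 | (3,1) | tMaxX 0.4452 tMaxY 2.5887 | tΔX 1.0353 tΔY 3.8637
    t=0.4452 [x] (2,1)
    t=1.4804 [x] (1,1)
    t=2.5157 [x] (0,1) — stop
  → r_3 = 2.5157
beam 4: φ=45°, α=240°
  cosα=-0.5000 sinα=-0.8660 | (3,1) | tMaxX 0.8600 tMaxY 0.7736 | tΔX 2.0000 tΔY 1.1547
    t=0.7736 [y] (3,0) — stop
  → r_4 = 0.7736
beam 5: φ=90°, α=285°
  cosα=0.2588 sinα=-0.9659 | (3,1) | tMaxX 2.2023 tMaxY 0.6936 | tΔX 3.8637 tΔY 1.0353
    t=0.6936 [y] (3,0) — stop
  → r_5 = 0.6936

ranges = [1.6614, 2.6600, 2.5157, 0.7736, 0.6936]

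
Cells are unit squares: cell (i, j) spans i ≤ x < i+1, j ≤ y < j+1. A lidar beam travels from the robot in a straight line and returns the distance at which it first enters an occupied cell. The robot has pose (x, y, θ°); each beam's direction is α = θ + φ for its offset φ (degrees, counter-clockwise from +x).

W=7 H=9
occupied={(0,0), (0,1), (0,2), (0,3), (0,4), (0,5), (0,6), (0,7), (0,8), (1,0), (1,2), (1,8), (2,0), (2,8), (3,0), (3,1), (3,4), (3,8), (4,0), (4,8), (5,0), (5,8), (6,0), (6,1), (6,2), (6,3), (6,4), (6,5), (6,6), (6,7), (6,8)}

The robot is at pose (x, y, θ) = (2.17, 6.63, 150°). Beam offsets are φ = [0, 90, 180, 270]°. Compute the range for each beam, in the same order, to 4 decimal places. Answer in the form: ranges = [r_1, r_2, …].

beam 1: φ=0°, α=150°
  dir = (cos 150°, sin 150°) = (-0.8660, 0.5000); from cell (2,6)
  next x-line at t=0.1963, next y-line at t=0.7400; Δt_x=1.1547, Δt_y=2.0000
    x: enter (1,6) at t=0.1963
    y: enter (1,7) at t=0.7400
    x: enter (0,7) at t=1.3510 ← occupied
  → r_1 = 1.3510
beam 2: φ=90°, α=240°
  dir = (cos 240°, sin 240°) = (-0.5000, -0.8660); from cell (2,6)
  next x-line at t=0.3400, next y-line at t=0.7275; Δt_x=2.0000, Δt_y=1.1547
    x: enter (1,6) at t=0.3400
    y: enter (1,5) at t=0.7275
    y: enter (1,4) at t=1.8822
    x: enter (0,4) at t=2.3400 ← occupied
  → r_2 = 2.3400
beam 3: φ=180°, α=330°
  dir = (cos 330°, sin 330°) = (0.8660, -0.5000); from cell (2,6)
  next x-line at t=0.9584, next y-line at t=1.2600; Δt_x=1.1547, Δt_y=2.0000
    x: enter (3,6) at t=0.9584
    y: enter (3,5) at t=1.2600
    x: enter (4,5) at t=2.1131
    y: enter (4,4) at t=3.2600
    x: enter (5,4) at t=3.2678
    x: enter (6,4) at t=4.4225 ← occupied
  → r_3 = 4.4225
beam 4: φ=270°, α=60°
  dir = (cos 60°, sin 60°) = (0.5000, 0.8660); from cell (2,6)
  next x-line at t=1.6600, next y-line at t=0.4272; Δt_x=2.0000, Δt_y=1.1547
    y: enter (2,7) at t=0.4272
    y: enter (2,8) at t=1.5819 ← occupied
  → r_4 = 1.5819

ranges = [1.3510, 2.3400, 4.4225, 1.5819]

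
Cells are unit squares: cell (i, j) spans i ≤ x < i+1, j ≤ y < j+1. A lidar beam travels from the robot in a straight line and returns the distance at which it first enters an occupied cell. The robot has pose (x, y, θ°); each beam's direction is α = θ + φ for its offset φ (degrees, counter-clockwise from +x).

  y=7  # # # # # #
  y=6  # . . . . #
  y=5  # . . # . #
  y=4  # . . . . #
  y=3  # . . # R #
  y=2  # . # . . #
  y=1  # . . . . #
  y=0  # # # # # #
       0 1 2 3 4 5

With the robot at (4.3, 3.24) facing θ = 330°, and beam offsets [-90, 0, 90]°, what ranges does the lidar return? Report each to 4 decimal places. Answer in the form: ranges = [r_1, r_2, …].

beam 1: φ=-90°, α=240°
  d=(-0.5000,-0.8660)  start (4,3)  tX=0.6000 tY=0.2771  stride 1/|dx|=2.0000 1/|dy|=1.1547
    cross y-line → (4,2), t=0.2771
    cross x-line → (3,2), t=0.6000
    cross y-line → (3,1), t=1.4318
    cross y-line → (3,0), t=2.5865 (wall)
  → r_1 = 2.5865
beam 2: φ=0°, α=330°
  d=(0.8660,-0.5000)  start (4,3)  tX=0.8083 tY=0.4800  stride 1/|dx|=1.1547 1/|dy|=2.0000
    cross y-line → (4,2), t=0.4800
    cross x-line → (5,2), t=0.8083 (wall)
  → r_2 = 0.8083
beam 3: φ=90°, α=60°
  d=(0.5000,0.8660)  start (4,3)  tX=1.4000 tY=0.8776  stride 1/|dx|=2.0000 1/|dy|=1.1547
    cross y-line → (4,4), t=0.8776
    cross x-line → (5,4), t=1.4000 (wall)
  → r_3 = 1.4000

ranges = [2.5865, 0.8083, 1.4000]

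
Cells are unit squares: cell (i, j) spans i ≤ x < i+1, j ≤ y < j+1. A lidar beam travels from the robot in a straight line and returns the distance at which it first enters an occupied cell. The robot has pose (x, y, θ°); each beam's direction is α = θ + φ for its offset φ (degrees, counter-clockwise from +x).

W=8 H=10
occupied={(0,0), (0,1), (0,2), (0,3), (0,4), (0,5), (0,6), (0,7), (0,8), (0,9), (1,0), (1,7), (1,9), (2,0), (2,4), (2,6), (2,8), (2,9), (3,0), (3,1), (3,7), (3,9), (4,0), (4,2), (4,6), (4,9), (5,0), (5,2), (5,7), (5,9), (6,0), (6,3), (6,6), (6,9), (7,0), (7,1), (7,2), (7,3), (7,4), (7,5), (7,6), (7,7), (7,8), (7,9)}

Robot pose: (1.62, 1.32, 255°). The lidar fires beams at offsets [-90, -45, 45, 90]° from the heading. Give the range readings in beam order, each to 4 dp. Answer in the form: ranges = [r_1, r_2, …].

beam 1: φ=-90°, α=165°
  d=(-0.9659,0.2588)  start (1,1)  tX=0.6419 tY=2.6273  stride 1/|dx|=1.0353 1/|dy|=3.8637
    cross x-line → (0,1), t=0.6419 (wall)
  → r_1 = 0.6419
beam 2: φ=-45°, α=210°
  d=(-0.8660,-0.5000)  start (1,1)  tX=0.7159 tY=0.6400  stride 1/|dx|=1.1547 1/|dy|=2.0000
    cross y-line → (1,0), t=0.6400 (wall)
  → r_2 = 0.6400
beam 3: φ=45°, α=300°
  d=(0.5000,-0.8660)  start (1,1)  tX=0.7600 tY=0.3695  stride 1/|dx|=2.0000 1/|dy|=1.1547
    cross y-line → (1,0), t=0.3695 (wall)
  → r_3 = 0.3695
beam 4: φ=90°, α=345°
  d=(0.9659,-0.2588)  start (1,1)  tX=0.3934 tY=1.2364  stride 1/|dx|=1.0353 1/|dy|=3.8637
    cross x-line → (2,1), t=0.3934
    cross y-line → (2,0), t=1.2364 (wall)
  → r_4 = 1.2364

ranges = [0.6419, 0.6400, 0.3695, 1.2364]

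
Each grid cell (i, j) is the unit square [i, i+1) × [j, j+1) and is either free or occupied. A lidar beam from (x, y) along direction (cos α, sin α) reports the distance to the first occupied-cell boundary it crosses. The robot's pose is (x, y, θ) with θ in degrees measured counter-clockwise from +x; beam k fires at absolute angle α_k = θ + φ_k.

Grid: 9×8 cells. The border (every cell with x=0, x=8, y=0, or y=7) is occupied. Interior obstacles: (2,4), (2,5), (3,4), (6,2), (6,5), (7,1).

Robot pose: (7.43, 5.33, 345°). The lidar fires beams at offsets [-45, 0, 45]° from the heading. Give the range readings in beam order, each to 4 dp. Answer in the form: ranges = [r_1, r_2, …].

ranges = [1.1400, 0.5901, 0.6582]

beam 1: φ=-45°, α=300°
  dir = (cos 300°, sin 300°) = (0.5000, -0.8660); from cell (7,5)
  next x-line at t=1.1400, next y-line at t=0.3811; Δt_x=2.0000, Δt_y=1.1547
    y: enter (7,4) at t=0.3811
    x: enter (8,4) at t=1.1400 ← occupied
  → r_1 = 1.1400
beam 2: φ=0°, α=345°
  dir = (cos 345°, sin 345°) = (0.9659, -0.2588); from cell (7,5)
  next x-line at t=0.5901, next y-line at t=1.2750; Δt_x=1.0353, Δt_y=3.8637
    x: enter (8,5) at t=0.5901 ← occupied
  → r_2 = 0.5901
beam 3: φ=45°, α=30°
  dir = (cos 30°, sin 30°) = (0.8660, 0.5000); from cell (7,5)
  next x-line at t=0.6582, next y-line at t=1.3400; Δt_x=1.1547, Δt_y=2.0000
    x: enter (8,5) at t=0.6582 ← occupied
  → r_3 = 0.6582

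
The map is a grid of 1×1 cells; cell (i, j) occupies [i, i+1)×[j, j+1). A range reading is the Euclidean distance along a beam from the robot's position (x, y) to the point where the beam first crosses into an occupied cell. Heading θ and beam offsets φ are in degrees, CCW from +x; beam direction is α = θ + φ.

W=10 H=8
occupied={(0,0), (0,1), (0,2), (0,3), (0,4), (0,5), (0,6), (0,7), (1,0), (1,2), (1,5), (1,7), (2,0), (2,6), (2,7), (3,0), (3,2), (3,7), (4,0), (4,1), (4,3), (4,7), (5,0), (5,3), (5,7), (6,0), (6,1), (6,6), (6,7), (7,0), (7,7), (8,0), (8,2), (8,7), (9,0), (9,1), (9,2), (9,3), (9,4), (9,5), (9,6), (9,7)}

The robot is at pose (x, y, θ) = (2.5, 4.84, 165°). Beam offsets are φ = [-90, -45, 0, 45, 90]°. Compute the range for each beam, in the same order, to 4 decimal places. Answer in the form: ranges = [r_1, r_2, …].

ranges = [1.2009, 1.0000, 0.6182, 1.7321, 1.9319]

beam 1: φ=-90°, α=75°
  direction (0.2588, 0.9659); cell (2,4); t to first gridline: x 1.9319, y 0.1656 (then +3.8637 / +1.0353)
    (2,5) via y @ 0.1656
    (2,6) via y @ 1.2009  # hit
  → r_1 = 1.2009
beam 2: φ=-45°, α=120°
  direction (-0.5000, 0.8660); cell (2,4); t to first gridline: x 1.0000, y 0.1848 (then +2.0000 / +1.1547)
    (2,5) via y @ 0.1848
    (1,5) via x @ 1.0000  # hit
  → r_2 = 1.0000
beam 3: φ=0°, α=165°
  direction (-0.9659, 0.2588); cell (2,4); t to first gridline: x 0.5176, y 0.6182 (then +1.0353 / +3.8637)
    (1,4) via x @ 0.5176
    (1,5) via y @ 0.6182  # hit
  → r_3 = 0.6182
beam 4: φ=45°, α=210°
  direction (-0.8660, -0.5000); cell (2,4); t to first gridline: x 0.5774, y 1.6800 (then +1.1547 / +2.0000)
    (1,4) via x @ 0.5774
    (1,3) via y @ 1.6800
    (0,3) via x @ 1.7321  # hit
  → r_4 = 1.7321
beam 5: φ=90°, α=255°
  direction (-0.2588, -0.9659); cell (2,4); t to first gridline: x 1.9319, y 0.8696 (then +3.8637 / +1.0353)
    (2,3) via y @ 0.8696
    (2,2) via y @ 1.9049
    (1,2) via x @ 1.9319  # hit
  → r_5 = 1.9319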